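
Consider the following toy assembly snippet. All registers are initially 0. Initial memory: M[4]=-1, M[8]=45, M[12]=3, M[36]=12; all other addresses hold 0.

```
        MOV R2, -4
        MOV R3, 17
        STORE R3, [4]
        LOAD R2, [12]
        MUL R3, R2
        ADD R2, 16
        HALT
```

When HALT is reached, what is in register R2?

19

MOV R2, -4 → R2=-4
MOV R3, 17 → R3=17
STORE R3, [4] → M[4]=17
LOAD R2, [12] → R2=M[12]=3
MUL R3, R2 → R3=17*3=51
ADD R2, 16 → R2=3+16=19
halt.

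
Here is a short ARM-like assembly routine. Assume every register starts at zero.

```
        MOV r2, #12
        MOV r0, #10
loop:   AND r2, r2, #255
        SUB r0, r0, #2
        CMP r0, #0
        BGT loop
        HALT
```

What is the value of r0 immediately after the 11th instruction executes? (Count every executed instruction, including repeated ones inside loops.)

MOV r2, #12 → r2=12
MOV r0, #10 → r0=10
AND r2, r2, #255 → r2=12&255=12
SUB r0, r0, #2 → r0=10-2=8
CMP r0, #0  (cmp 8,0)
BGT loop: taken
AND r2, r2, #255 → r2=12&255=12
SUB r0, r0, #2 → r0=8-2=6
CMP r0, #0  (cmp 6,0)
BGT loop: taken
AND r2, r2, #255 → r2=12&255=12
After step 11: r0 = 6.

6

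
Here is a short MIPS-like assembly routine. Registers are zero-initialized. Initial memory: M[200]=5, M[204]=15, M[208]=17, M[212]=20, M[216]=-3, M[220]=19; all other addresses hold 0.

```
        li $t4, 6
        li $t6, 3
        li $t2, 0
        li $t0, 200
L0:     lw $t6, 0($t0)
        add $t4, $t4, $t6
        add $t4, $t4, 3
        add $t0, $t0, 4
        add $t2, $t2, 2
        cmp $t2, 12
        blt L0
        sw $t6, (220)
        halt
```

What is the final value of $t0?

li $t4, 6 → $t4=6
li $t6, 3 → $t6=3
li $t2, 0 → $t2=0
li $t0, 200 → $t0=200
lw $t6, 0($t0) → $t6=M[200]=5
add $t4, $t4, $t6 → $t4=6+5=11
add $t4, $t4, 3 → $t4=11+3=14
add $t0, $t0, 4 → $t0=200+4=204
add $t2, $t2, 2 → $t2=0+2=2
cmp $t2, 12  (cmp 2,12)
blt L0: taken
lw $t6, 0($t0) → $t6=M[204]=15
add $t4, $t4, $t6 → $t4=14+15=29
add $t4, $t4, 3 → $t4=29+3=32
add $t0, $t0, 4 → $t0=204+4=208
add $t2, $t2, 2 → $t2=2+2=4
cmp $t2, 12  (cmp 4,12)
blt L0: taken
lw $t6, 0($t0) → $t6=M[208]=17
add $t4, $t4, $t6 → $t4=32+17=49
add $t4, $t4, 3 → $t4=49+3=52
add $t0, $t0, 4 → $t0=208+4=212
add $t2, $t2, 2 → $t2=4+2=6
cmp $t2, 12  (cmp 6,12)
blt L0: taken
lw $t6, 0($t0) → $t6=M[212]=20
add $t4, $t4, $t6 → $t4=52+20=72
add $t4, $t4, 3 → $t4=72+3=75
add $t0, $t0, 4 → $t0=212+4=216
add $t2, $t2, 2 → $t2=6+2=8
cmp $t2, 12  (cmp 8,12)
blt L0: taken
lw $t6, 0($t0) → $t6=M[216]=-3
add $t4, $t4, $t6 → $t4=75+(-3)=72
add $t4, $t4, 3 → $t4=72+3=75
add $t0, $t0, 4 → $t0=216+4=220
add $t2, $t2, 2 → $t2=8+2=10
cmp $t2, 12  (cmp 10,12)
blt L0: taken
lw $t6, 0($t0) → $t6=M[220]=19
add $t4, $t4, $t6 → $t4=75+19=94
add $t4, $t4, 3 → $t4=94+3=97
add $t0, $t0, 4 → $t0=220+4=224
add $t2, $t2, 2 → $t2=10+2=12
cmp $t2, 12  (cmp 12,12)
blt L0: not taken
sw $t6, (220) → M[220]=19
halt.

224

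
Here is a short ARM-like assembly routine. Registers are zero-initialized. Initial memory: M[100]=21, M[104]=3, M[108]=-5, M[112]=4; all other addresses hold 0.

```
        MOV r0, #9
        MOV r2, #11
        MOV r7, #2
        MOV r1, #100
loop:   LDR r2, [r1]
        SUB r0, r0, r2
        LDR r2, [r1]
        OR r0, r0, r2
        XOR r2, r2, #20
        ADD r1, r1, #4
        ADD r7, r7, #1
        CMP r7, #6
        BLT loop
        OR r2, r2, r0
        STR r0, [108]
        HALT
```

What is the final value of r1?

116

r0=9
r2=11
r7=2
r1=100
r2=M[100]=21
r0=9-21=-12
r2=M[100]=21
r0=(-12)|21=-11
r2=21^20=1
r1=100+4=104
r7=2+1=3
CMP r7, #6  (cmp 3,6)
BLT loop: taken
r2=M[104]=3
r0=(-11)-3=-14
r2=M[104]=3
r0=(-14)|3=-13
r2=3^20=23
r1=104+4=108
r7=3+1=4
CMP r7, #6  (cmp 4,6)
BLT loop: taken
r2=M[108]=-5
r0=(-13)-(-5)=-8
r2=M[108]=-5
r0=(-8)|(-5)=-5
r2=(-5)^20=-17
r1=108+4=112
r7=4+1=5
CMP r7, #6  (cmp 5,6)
BLT loop: taken
r2=M[112]=4
r0=(-5)-4=-9
r2=M[112]=4
r0=(-9)|4=-9
r2=4^20=16
r1=112+4=116
r7=5+1=6
CMP r7, #6  (cmp 6,6)
BLT loop: not taken
r2=16|(-9)=-9
STR r0, [108] → M[108]=-9
halt.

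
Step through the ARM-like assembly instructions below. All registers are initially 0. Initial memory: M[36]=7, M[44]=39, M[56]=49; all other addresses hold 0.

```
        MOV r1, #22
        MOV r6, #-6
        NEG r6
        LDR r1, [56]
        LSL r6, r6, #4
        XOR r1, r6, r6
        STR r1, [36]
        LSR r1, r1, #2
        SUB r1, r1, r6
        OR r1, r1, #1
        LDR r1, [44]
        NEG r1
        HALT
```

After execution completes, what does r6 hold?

96

r1=22
r6=-6
r6=-(-6)=6
r1=M[56]=49
r6=6<<4=96
r1=96^96=0
STR r1, [36] → M[36]=0
r1=0>>2=0
r1=0-96=-96
r1=(-96)|1=-95
r1=M[44]=39
r1=-(39)=-39
halt.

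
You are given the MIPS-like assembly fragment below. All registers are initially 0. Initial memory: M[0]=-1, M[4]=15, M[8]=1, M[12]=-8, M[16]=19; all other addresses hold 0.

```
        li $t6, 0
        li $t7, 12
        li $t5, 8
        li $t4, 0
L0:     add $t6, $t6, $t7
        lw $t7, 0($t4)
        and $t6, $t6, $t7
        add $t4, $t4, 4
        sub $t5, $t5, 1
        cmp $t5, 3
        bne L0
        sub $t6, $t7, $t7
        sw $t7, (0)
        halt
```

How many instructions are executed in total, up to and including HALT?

after li $t6, 0: $t6=0
after li $t7, 12: $t7=12
after li $t5, 8: $t5=8
after li $t4, 0: $t4=0
after add $t6, $t6, $t7: $t6=0+12=12
after lw $t7, 0($t4): $t7=M[0]=-1
after and $t6, $t6, $t7: $t6=12&(-1)=12
after add $t4, $t4, 4: $t4=0+4=4
after sub $t5, $t5, 1: $t5=8-1=7
cmp $t5, 3  (cmp 7,3)
bne L0: taken
after add $t6, $t6, $t7: $t6=12+(-1)=11
after lw $t7, 0($t4): $t7=M[4]=15
after and $t6, $t6, $t7: $t6=11&15=11
after add $t4, $t4, 4: $t4=4+4=8
after sub $t5, $t5, 1: $t5=7-1=6
cmp $t5, 3  (cmp 6,3)
bne L0: taken
after add $t6, $t6, $t7: $t6=11+15=26
after lw $t7, 0($t4): $t7=M[8]=1
after and $t6, $t6, $t7: $t6=26&1=0
after add $t4, $t4, 4: $t4=8+4=12
after sub $t5, $t5, 1: $t5=6-1=5
cmp $t5, 3  (cmp 5,3)
bne L0: taken
after add $t6, $t6, $t7: $t6=0+1=1
after lw $t7, 0($t4): $t7=M[12]=-8
after and $t6, $t6, $t7: $t6=1&(-8)=0
after add $t4, $t4, 4: $t4=12+4=16
after sub $t5, $t5, 1: $t5=5-1=4
cmp $t5, 3  (cmp 4,3)
bne L0: taken
after add $t6, $t6, $t7: $t6=0+(-8)=-8
after lw $t7, 0($t4): $t7=M[16]=19
after and $t6, $t6, $t7: $t6=(-8)&19=16
after add $t4, $t4, 4: $t4=16+4=20
after sub $t5, $t5, 1: $t5=4-1=3
cmp $t5, 3  (cmp 3,3)
bne L0: not taken
after sub $t6, $t7, $t7: $t6=19-19=0
sw $t7, (0) → M[0]=19
halt.
Total executed instructions: 42.

42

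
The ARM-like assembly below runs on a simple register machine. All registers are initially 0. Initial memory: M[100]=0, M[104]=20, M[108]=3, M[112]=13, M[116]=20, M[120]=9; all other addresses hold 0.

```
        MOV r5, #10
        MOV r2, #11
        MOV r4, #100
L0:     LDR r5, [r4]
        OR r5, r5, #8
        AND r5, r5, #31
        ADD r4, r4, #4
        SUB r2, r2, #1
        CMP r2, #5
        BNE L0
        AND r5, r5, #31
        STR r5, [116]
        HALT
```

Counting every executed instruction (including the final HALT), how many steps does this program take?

r5=10
r2=11
r4=100
r5=M[100]=0
r5=0|8=8
r5=8&31=8
r4=100+4=104
r2=11-1=10
CMP r2, #5  (cmp 10,5)
BNE L0: taken
r5=M[104]=20
r5=20|8=28
r5=28&31=28
r4=104+4=108
r2=10-1=9
CMP r2, #5  (cmp 9,5)
BNE L0: taken
r5=M[108]=3
r5=3|8=11
r5=11&31=11
r4=108+4=112
r2=9-1=8
CMP r2, #5  (cmp 8,5)
BNE L0: taken
r5=M[112]=13
r5=13|8=13
r5=13&31=13
r4=112+4=116
r2=8-1=7
CMP r2, #5  (cmp 7,5)
BNE L0: taken
r5=M[116]=20
r5=20|8=28
r5=28&31=28
r4=116+4=120
r2=7-1=6
CMP r2, #5  (cmp 6,5)
BNE L0: taken
r5=M[120]=9
r5=9|8=9
r5=9&31=9
r4=120+4=124
r2=6-1=5
CMP r2, #5  (cmp 5,5)
BNE L0: not taken
r5=9&31=9
STR r5, [116] → M[116]=9
halt.
Total executed instructions: 48.

48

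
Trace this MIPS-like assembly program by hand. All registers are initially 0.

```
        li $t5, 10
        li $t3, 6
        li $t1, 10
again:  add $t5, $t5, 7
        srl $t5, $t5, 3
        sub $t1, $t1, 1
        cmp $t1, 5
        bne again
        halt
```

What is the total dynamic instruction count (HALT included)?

29

after li $t5, 10: $t5=10
after li $t3, 6: $t3=6
after li $t1, 10: $t1=10
after add $t5, $t5, 7: $t5=10+7=17
after srl $t5, $t5, 3: $t5=17>>3=2
after sub $t1, $t1, 1: $t1=10-1=9
cmp $t1, 5  (cmp 9,5)
bne again: taken
after add $t5, $t5, 7: $t5=2+7=9
after srl $t5, $t5, 3: $t5=9>>3=1
after sub $t1, $t1, 1: $t1=9-1=8
cmp $t1, 5  (cmp 8,5)
bne again: taken
after add $t5, $t5, 7: $t5=1+7=8
after srl $t5, $t5, 3: $t5=8>>3=1
after sub $t1, $t1, 1: $t1=8-1=7
cmp $t1, 5  (cmp 7,5)
bne again: taken
after add $t5, $t5, 7: $t5=1+7=8
after srl $t5, $t5, 3: $t5=8>>3=1
after sub $t1, $t1, 1: $t1=7-1=6
cmp $t1, 5  (cmp 6,5)
bne again: taken
after add $t5, $t5, 7: $t5=1+7=8
after srl $t5, $t5, 3: $t5=8>>3=1
after sub $t1, $t1, 1: $t1=6-1=5
cmp $t1, 5  (cmp 5,5)
bne again: not taken
halt.
Total executed instructions: 29.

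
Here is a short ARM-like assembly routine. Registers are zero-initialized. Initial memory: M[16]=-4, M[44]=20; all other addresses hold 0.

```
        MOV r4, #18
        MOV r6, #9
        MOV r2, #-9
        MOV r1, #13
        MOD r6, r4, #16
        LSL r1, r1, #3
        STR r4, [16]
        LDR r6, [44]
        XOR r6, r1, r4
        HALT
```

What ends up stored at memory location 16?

18

MOV r4, #18 → r4=18
MOV r6, #9 → r6=9
MOV r2, #-9 → r2=-9
MOV r1, #13 → r1=13
MOD r6, r4, #16 → r6=18%16=2
LSL r1, r1, #3 → r1=13<<3=104
STR r4, [16] → M[16]=18
LDR r6, [44] → r6=M[44]=20
XOR r6, r1, r4 → r6=104^18=122
halt.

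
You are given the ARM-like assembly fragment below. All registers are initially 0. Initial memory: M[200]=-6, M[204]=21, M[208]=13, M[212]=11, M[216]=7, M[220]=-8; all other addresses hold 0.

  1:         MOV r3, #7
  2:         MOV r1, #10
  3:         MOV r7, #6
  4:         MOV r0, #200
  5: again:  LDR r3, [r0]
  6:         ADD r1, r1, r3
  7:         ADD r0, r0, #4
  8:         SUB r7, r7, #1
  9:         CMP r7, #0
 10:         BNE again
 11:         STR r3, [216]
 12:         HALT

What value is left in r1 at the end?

48

r3=7
r1=10
r7=6
r0=200
r3=M[200]=-6
r1=10+(-6)=4
r0=200+4=204
r7=6-1=5
CMP r7, #0  (cmp 5,0)
BNE again: taken
r3=M[204]=21
r1=4+21=25
r0=204+4=208
r7=5-1=4
CMP r7, #0  (cmp 4,0)
BNE again: taken
r3=M[208]=13
r1=25+13=38
r0=208+4=212
r7=4-1=3
CMP r7, #0  (cmp 3,0)
BNE again: taken
r3=M[212]=11
r1=38+11=49
r0=212+4=216
r7=3-1=2
CMP r7, #0  (cmp 2,0)
BNE again: taken
r3=M[216]=7
r1=49+7=56
r0=216+4=220
r7=2-1=1
CMP r7, #0  (cmp 1,0)
BNE again: taken
r3=M[220]=-8
r1=56+(-8)=48
r0=220+4=224
r7=1-1=0
CMP r7, #0  (cmp 0,0)
BNE again: not taken
STR r3, [216] → M[216]=-8
halt.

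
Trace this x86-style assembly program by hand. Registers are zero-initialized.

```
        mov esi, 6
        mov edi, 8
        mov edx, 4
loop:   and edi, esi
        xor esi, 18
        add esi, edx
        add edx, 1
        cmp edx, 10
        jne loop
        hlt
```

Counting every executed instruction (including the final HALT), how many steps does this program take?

esi=6
edi=8
edx=4
edi=8&6=0
esi=6^18=20
esi=20+4=24
edx=4+1=5
cmp edx, 10  (cmp 5,10)
jne loop: taken
edi=0&24=0
esi=24^18=10
esi=10+5=15
edx=5+1=6
cmp edx, 10  (cmp 6,10)
jne loop: taken
edi=0&15=0
esi=15^18=29
esi=29+6=35
edx=6+1=7
cmp edx, 10  (cmp 7,10)
jne loop: taken
edi=0&35=0
esi=35^18=49
esi=49+7=56
edx=7+1=8
cmp edx, 10  (cmp 8,10)
jne loop: taken
edi=0&56=0
esi=56^18=42
esi=42+8=50
edx=8+1=9
cmp edx, 10  (cmp 9,10)
jne loop: taken
edi=0&50=0
esi=50^18=32
esi=32+9=41
edx=9+1=10
cmp edx, 10  (cmp 10,10)
jne loop: not taken
halt.
Total executed instructions: 40.

40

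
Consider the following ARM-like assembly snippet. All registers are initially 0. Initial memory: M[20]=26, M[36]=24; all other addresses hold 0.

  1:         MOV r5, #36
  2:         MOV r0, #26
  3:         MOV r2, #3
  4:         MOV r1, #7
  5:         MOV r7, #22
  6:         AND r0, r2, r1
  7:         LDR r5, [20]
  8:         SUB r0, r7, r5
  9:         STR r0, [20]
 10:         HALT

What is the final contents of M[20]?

after MOV r5, #36: r5=36
after MOV r0, #26: r0=26
after MOV r2, #3: r2=3
after MOV r1, #7: r1=7
after MOV r7, #22: r7=22
after AND r0, r2, r1: r0=3&7=3
after LDR r5, [20]: r5=M[20]=26
after SUB r0, r7, r5: r0=22-26=-4
STR r0, [20] → M[20]=-4
halt.

-4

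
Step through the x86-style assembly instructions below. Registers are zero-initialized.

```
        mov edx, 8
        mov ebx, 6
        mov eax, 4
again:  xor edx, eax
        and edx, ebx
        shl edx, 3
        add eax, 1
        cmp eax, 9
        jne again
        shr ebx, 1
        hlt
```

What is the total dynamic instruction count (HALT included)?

35

edx=8
ebx=6
eax=4
edx=8^4=12
edx=12&6=4
edx=4<<3=32
eax=4+1=5
cmp eax, 9  (cmp 5,9)
jne again: taken
edx=32^5=37
edx=37&6=4
edx=4<<3=32
eax=5+1=6
cmp eax, 9  (cmp 6,9)
jne again: taken
edx=32^6=38
edx=38&6=6
edx=6<<3=48
eax=6+1=7
cmp eax, 9  (cmp 7,9)
jne again: taken
edx=48^7=55
edx=55&6=6
edx=6<<3=48
eax=7+1=8
cmp eax, 9  (cmp 8,9)
jne again: taken
edx=48^8=56
edx=56&6=0
edx=0<<3=0
eax=8+1=9
cmp eax, 9  (cmp 9,9)
jne again: not taken
ebx=6>>1=3
halt.
Total executed instructions: 35.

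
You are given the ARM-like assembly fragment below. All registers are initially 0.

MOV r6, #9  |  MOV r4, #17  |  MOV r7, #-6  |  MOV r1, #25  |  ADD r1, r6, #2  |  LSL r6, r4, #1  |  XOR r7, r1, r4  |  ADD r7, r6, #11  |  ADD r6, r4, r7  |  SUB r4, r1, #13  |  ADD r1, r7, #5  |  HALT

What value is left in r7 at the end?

MOV r6, #9 → r6=9
MOV r4, #17 → r4=17
MOV r7, #-6 → r7=-6
MOV r1, #25 → r1=25
ADD r1, r6, #2 → r1=9+2=11
LSL r6, r4, #1 → r6=17<<1=34
XOR r7, r1, r4 → r7=11^17=26
ADD r7, r6, #11 → r7=34+11=45
ADD r6, r4, r7 → r6=17+45=62
SUB r4, r1, #13 → r4=11-13=-2
ADD r1, r7, #5 → r1=45+5=50
halt.

45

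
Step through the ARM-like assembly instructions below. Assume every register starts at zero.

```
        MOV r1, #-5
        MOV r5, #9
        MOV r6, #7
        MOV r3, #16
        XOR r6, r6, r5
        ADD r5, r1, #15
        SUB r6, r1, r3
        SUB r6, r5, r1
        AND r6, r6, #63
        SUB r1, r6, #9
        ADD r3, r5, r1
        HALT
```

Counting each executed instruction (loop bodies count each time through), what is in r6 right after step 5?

14

r1=-5
r5=9
r6=7
r3=16
r6=7^9=14
After step 5: r6 = 14.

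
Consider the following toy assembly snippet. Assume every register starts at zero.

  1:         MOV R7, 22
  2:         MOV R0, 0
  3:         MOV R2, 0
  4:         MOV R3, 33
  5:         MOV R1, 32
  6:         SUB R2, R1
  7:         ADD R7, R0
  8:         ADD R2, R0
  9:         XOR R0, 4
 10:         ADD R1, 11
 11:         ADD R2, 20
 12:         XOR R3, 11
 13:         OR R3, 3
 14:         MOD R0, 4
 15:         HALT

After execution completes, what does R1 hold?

43

after MOV R7, 22: R7=22
after MOV R0, 0: R0=0
after MOV R2, 0: R2=0
after MOV R3, 33: R3=33
after MOV R1, 32: R1=32
after SUB R2, R1: R2=0-32=-32
after ADD R7, R0: R7=22+0=22
after ADD R2, R0: R2=(-32)+0=-32
after XOR R0, 4: R0=0^4=4
after ADD R1, 11: R1=32+11=43
after ADD R2, 20: R2=(-32)+20=-12
after XOR R3, 11: R3=33^11=42
after OR R3, 3: R3=42|3=43
after MOD R0, 4: R0=4%4=0
halt.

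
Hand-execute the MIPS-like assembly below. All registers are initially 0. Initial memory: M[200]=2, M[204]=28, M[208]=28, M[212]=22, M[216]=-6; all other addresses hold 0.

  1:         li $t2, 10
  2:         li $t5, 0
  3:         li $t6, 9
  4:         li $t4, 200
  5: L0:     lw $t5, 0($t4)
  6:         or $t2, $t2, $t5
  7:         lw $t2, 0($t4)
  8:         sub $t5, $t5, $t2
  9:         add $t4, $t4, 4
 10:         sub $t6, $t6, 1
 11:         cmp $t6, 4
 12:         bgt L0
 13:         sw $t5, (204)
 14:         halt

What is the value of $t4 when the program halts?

$t2=10
$t5=0
$t6=9
$t4=200
$t5=M[200]=2
$t2=10|2=10
$t2=M[200]=2
$t5=2-2=0
$t4=200+4=204
$t6=9-1=8
cmp $t6, 4  (cmp 8,4)
bgt L0: taken
$t5=M[204]=28
$t2=2|28=30
$t2=M[204]=28
$t5=28-28=0
$t4=204+4=208
$t6=8-1=7
cmp $t6, 4  (cmp 7,4)
bgt L0: taken
$t5=M[208]=28
$t2=28|28=28
$t2=M[208]=28
$t5=28-28=0
$t4=208+4=212
$t6=7-1=6
cmp $t6, 4  (cmp 6,4)
bgt L0: taken
$t5=M[212]=22
$t2=28|22=30
$t2=M[212]=22
$t5=22-22=0
$t4=212+4=216
$t6=6-1=5
cmp $t6, 4  (cmp 5,4)
bgt L0: taken
$t5=M[216]=-6
$t2=22|(-6)=-2
$t2=M[216]=-6
$t5=(-6)-(-6)=0
$t4=216+4=220
$t6=5-1=4
cmp $t6, 4  (cmp 4,4)
bgt L0: not taken
sw $t5, (204) → M[204]=0
halt.

220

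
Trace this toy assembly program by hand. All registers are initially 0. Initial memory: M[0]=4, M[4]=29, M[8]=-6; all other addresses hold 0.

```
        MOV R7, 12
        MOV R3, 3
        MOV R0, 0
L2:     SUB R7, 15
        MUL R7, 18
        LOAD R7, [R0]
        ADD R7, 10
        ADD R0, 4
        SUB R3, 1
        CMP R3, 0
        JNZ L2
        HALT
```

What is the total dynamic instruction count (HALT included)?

28

R7=12
R3=3
R0=0
R7=12-15=-3
R7=(-3)*18=-54
R7=M[0]=4
R7=4+10=14
R0=0+4=4
R3=3-1=2
CMP R3, 0  (cmp 2,0)
JNZ L2: taken
R7=14-15=-1
R7=(-1)*18=-18
R7=M[4]=29
R7=29+10=39
R0=4+4=8
R3=2-1=1
CMP R3, 0  (cmp 1,0)
JNZ L2: taken
R7=39-15=24
R7=24*18=432
R7=M[8]=-6
R7=(-6)+10=4
R0=8+4=12
R3=1-1=0
CMP R3, 0  (cmp 0,0)
JNZ L2: not taken
halt.
Total executed instructions: 28.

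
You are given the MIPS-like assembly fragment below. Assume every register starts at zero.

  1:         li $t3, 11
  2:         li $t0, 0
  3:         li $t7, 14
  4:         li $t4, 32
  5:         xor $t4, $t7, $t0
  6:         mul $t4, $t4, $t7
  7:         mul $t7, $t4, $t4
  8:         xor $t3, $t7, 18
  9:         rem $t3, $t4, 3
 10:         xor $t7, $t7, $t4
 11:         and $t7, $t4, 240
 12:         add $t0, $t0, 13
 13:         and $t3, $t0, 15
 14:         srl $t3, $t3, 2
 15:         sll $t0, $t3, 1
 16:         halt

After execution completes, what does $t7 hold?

li $t3, 11 → $t3=11
li $t0, 0 → $t0=0
li $t7, 14 → $t7=14
li $t4, 32 → $t4=32
xor $t4, $t7, $t0 → $t4=14^0=14
mul $t4, $t4, $t7 → $t4=14*14=196
mul $t7, $t4, $t4 → $t7=196*196=38416
xor $t3, $t7, 18 → $t3=38416^18=38402
rem $t3, $t4, 3 → $t3=196%3=1
xor $t7, $t7, $t4 → $t7=38416^196=38612
and $t7, $t4, 240 → $t7=196&240=192
add $t0, $t0, 13 → $t0=0+13=13
and $t3, $t0, 15 → $t3=13&15=13
srl $t3, $t3, 2 → $t3=13>>2=3
sll $t0, $t3, 1 → $t0=3<<1=6
halt.

192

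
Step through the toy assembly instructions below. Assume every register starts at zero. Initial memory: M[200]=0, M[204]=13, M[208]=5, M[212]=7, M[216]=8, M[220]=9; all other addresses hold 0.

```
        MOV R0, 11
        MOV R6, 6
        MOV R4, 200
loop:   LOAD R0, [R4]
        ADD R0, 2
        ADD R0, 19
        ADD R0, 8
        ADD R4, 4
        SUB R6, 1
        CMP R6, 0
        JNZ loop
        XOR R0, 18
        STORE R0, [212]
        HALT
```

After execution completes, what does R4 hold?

after MOV R0, 11: R0=11
after MOV R6, 6: R6=6
after MOV R4, 200: R4=200
after LOAD R0, [R4]: R0=M[200]=0
after ADD R0, 2: R0=0+2=2
after ADD R0, 19: R0=2+19=21
after ADD R0, 8: R0=21+8=29
after ADD R4, 4: R4=200+4=204
after SUB R6, 1: R6=6-1=5
CMP R6, 0  (cmp 5,0)
JNZ loop: taken
after LOAD R0, [R4]: R0=M[204]=13
after ADD R0, 2: R0=13+2=15
after ADD R0, 19: R0=15+19=34
after ADD R0, 8: R0=34+8=42
after ADD R4, 4: R4=204+4=208
after SUB R6, 1: R6=5-1=4
CMP R6, 0  (cmp 4,0)
JNZ loop: taken
after LOAD R0, [R4]: R0=M[208]=5
after ADD R0, 2: R0=5+2=7
after ADD R0, 19: R0=7+19=26
after ADD R0, 8: R0=26+8=34
after ADD R4, 4: R4=208+4=212
after SUB R6, 1: R6=4-1=3
CMP R6, 0  (cmp 3,0)
JNZ loop: taken
after LOAD R0, [R4]: R0=M[212]=7
after ADD R0, 2: R0=7+2=9
after ADD R0, 19: R0=9+19=28
after ADD R0, 8: R0=28+8=36
after ADD R4, 4: R4=212+4=216
after SUB R6, 1: R6=3-1=2
CMP R6, 0  (cmp 2,0)
JNZ loop: taken
after LOAD R0, [R4]: R0=M[216]=8
after ADD R0, 2: R0=8+2=10
after ADD R0, 19: R0=10+19=29
after ADD R0, 8: R0=29+8=37
after ADD R4, 4: R4=216+4=220
after SUB R6, 1: R6=2-1=1
CMP R6, 0  (cmp 1,0)
JNZ loop: taken
after LOAD R0, [R4]: R0=M[220]=9
after ADD R0, 2: R0=9+2=11
after ADD R0, 19: R0=11+19=30
after ADD R0, 8: R0=30+8=38
after ADD R4, 4: R4=220+4=224
after SUB R6, 1: R6=1-1=0
CMP R6, 0  (cmp 0,0)
JNZ loop: not taken
after XOR R0, 18: R0=38^18=52
STORE R0, [212] → M[212]=52
halt.

224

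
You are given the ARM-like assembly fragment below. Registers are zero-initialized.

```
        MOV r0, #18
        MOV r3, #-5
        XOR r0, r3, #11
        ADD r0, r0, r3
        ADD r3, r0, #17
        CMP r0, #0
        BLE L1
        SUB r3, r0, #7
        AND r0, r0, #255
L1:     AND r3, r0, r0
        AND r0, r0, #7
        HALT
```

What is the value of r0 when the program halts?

3

MOV r0, #18 → r0=18
MOV r3, #-5 → r3=-5
XOR r0, r3, #11 → r0=(-5)^11=-16
ADD r0, r0, r3 → r0=(-16)+(-5)=-21
ADD r3, r0, #17 → r3=(-21)+17=-4
CMP r0, #0  (cmp -21,0)
BLE L1: taken
AND r3, r0, r0 → r3=(-21)&(-21)=-21
AND r0, r0, #7 → r0=(-21)&7=3
halt.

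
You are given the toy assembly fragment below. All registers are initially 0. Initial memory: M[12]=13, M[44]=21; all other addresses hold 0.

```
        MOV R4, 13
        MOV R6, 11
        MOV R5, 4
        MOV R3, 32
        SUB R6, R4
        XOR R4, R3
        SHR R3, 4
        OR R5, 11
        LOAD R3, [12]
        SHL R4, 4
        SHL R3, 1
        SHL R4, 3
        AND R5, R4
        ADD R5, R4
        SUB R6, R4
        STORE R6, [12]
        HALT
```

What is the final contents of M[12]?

-5762

R4=13
R6=11
R5=4
R3=32
R6=11-13=-2
R4=13^32=45
R3=32>>4=2
R5=4|11=15
R3=M[12]=13
R4=45<<4=720
R3=13<<1=26
R4=720<<3=5760
R5=15&5760=0
R5=0+5760=5760
R6=(-2)-5760=-5762
STORE R6, [12] → M[12]=-5762
halt.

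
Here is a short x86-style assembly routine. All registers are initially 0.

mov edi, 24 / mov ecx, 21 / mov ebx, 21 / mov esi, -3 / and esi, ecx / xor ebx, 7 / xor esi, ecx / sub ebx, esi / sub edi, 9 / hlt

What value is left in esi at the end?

0

mov edi, 24 → edi=24
mov ecx, 21 → ecx=21
mov ebx, 21 → ebx=21
mov esi, -3 → esi=-3
and esi, ecx → esi=(-3)&21=21
xor ebx, 7 → ebx=21^7=18
xor esi, ecx → esi=21^21=0
sub ebx, esi → ebx=18-0=18
sub edi, 9 → edi=24-9=15
halt.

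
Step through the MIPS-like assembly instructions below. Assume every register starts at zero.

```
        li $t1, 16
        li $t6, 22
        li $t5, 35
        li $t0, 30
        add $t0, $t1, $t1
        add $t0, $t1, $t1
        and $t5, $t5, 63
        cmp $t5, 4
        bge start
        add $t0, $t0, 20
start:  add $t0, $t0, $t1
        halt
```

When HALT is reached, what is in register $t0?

48

li $t1, 16 → $t1=16
li $t6, 22 → $t6=22
li $t5, 35 → $t5=35
li $t0, 30 → $t0=30
add $t0, $t1, $t1 → $t0=16+16=32
add $t0, $t1, $t1 → $t0=16+16=32
and $t5, $t5, 63 → $t5=35&63=35
cmp $t5, 4  (cmp 35,4)
bge start: taken
add $t0, $t0, $t1 → $t0=32+16=48
halt.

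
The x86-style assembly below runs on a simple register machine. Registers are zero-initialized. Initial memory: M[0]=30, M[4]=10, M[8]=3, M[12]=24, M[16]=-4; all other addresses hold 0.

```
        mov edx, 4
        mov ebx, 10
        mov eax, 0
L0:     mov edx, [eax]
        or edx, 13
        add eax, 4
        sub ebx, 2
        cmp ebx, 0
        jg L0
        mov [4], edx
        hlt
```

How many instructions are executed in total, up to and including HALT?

35

mov edx, 4 → edx=4
mov ebx, 10 → ebx=10
mov eax, 0 → eax=0
mov edx, [eax] → edx=M[0]=30
or edx, 13 → edx=30|13=31
add eax, 4 → eax=0+4=4
sub ebx, 2 → ebx=10-2=8
cmp ebx, 0  (cmp 8,0)
jg L0: taken
mov edx, [eax] → edx=M[4]=10
or edx, 13 → edx=10|13=15
add eax, 4 → eax=4+4=8
sub ebx, 2 → ebx=8-2=6
cmp ebx, 0  (cmp 6,0)
jg L0: taken
mov edx, [eax] → edx=M[8]=3
or edx, 13 → edx=3|13=15
add eax, 4 → eax=8+4=12
sub ebx, 2 → ebx=6-2=4
cmp ebx, 0  (cmp 4,0)
jg L0: taken
mov edx, [eax] → edx=M[12]=24
or edx, 13 → edx=24|13=29
add eax, 4 → eax=12+4=16
sub ebx, 2 → ebx=4-2=2
cmp ebx, 0  (cmp 2,0)
jg L0: taken
mov edx, [eax] → edx=M[16]=-4
or edx, 13 → edx=(-4)|13=-3
add eax, 4 → eax=16+4=20
sub ebx, 2 → ebx=2-2=0
cmp ebx, 0  (cmp 0,0)
jg L0: not taken
mov [4], edx → M[4]=-3
halt.
Total executed instructions: 35.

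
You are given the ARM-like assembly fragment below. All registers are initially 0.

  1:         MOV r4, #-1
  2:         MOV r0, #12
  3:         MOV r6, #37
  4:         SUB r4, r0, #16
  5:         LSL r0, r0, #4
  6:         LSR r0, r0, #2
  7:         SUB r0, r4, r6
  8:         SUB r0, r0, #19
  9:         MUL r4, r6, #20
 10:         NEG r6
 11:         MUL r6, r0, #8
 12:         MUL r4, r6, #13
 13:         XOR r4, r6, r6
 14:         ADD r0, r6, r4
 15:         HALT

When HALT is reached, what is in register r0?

MOV r4, #-1 → r4=-1
MOV r0, #12 → r0=12
MOV r6, #37 → r6=37
SUB r4, r0, #16 → r4=12-16=-4
LSL r0, r0, #4 → r0=12<<4=192
LSR r0, r0, #2 → r0=192>>2=48
SUB r0, r4, r6 → r0=(-4)-37=-41
SUB r0, r0, #19 → r0=(-41)-19=-60
MUL r4, r6, #20 → r4=37*20=740
NEG r6 → r6=-(37)=-37
MUL r6, r0, #8 → r6=(-60)*8=-480
MUL r4, r6, #13 → r4=(-480)*13=-6240
XOR r4, r6, r6 → r4=(-480)^(-480)=0
ADD r0, r6, r4 → r0=(-480)+0=-480
halt.

-480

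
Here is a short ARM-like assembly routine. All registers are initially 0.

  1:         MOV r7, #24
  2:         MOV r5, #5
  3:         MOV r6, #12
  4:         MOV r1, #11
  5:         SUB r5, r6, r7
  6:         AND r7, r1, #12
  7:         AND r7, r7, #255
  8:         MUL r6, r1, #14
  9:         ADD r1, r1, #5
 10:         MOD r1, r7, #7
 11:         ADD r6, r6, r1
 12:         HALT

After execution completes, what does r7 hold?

r7=24
r5=5
r6=12
r1=11
r5=12-24=-12
r7=11&12=8
r7=8&255=8
r6=11*14=154
r1=11+5=16
r1=8%7=1
r6=154+1=155
halt.

8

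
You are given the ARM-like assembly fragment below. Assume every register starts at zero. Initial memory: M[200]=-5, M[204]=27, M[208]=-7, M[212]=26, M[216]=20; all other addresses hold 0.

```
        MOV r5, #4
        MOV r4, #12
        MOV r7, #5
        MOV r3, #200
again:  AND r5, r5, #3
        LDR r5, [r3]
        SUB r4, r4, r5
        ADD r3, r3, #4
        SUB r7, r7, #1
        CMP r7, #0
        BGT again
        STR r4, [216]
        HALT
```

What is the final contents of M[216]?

-49

after MOV r5, #4: r5=4
after MOV r4, #12: r4=12
after MOV r7, #5: r7=5
after MOV r3, #200: r3=200
after AND r5, r5, #3: r5=4&3=0
after LDR r5, [r3]: r5=M[200]=-5
after SUB r4, r4, r5: r4=12-(-5)=17
after ADD r3, r3, #4: r3=200+4=204
after SUB r7, r7, #1: r7=5-1=4
CMP r7, #0  (cmp 4,0)
BGT again: taken
after AND r5, r5, #3: r5=(-5)&3=3
after LDR r5, [r3]: r5=M[204]=27
after SUB r4, r4, r5: r4=17-27=-10
after ADD r3, r3, #4: r3=204+4=208
after SUB r7, r7, #1: r7=4-1=3
CMP r7, #0  (cmp 3,0)
BGT again: taken
after AND r5, r5, #3: r5=27&3=3
after LDR r5, [r3]: r5=M[208]=-7
after SUB r4, r4, r5: r4=(-10)-(-7)=-3
after ADD r3, r3, #4: r3=208+4=212
after SUB r7, r7, #1: r7=3-1=2
CMP r7, #0  (cmp 2,0)
BGT again: taken
after AND r5, r5, #3: r5=(-7)&3=1
after LDR r5, [r3]: r5=M[212]=26
after SUB r4, r4, r5: r4=(-3)-26=-29
after ADD r3, r3, #4: r3=212+4=216
after SUB r7, r7, #1: r7=2-1=1
CMP r7, #0  (cmp 1,0)
BGT again: taken
after AND r5, r5, #3: r5=26&3=2
after LDR r5, [r3]: r5=M[216]=20
after SUB r4, r4, r5: r4=(-29)-20=-49
after ADD r3, r3, #4: r3=216+4=220
after SUB r7, r7, #1: r7=1-1=0
CMP r7, #0  (cmp 0,0)
BGT again: not taken
STR r4, [216] → M[216]=-49
halt.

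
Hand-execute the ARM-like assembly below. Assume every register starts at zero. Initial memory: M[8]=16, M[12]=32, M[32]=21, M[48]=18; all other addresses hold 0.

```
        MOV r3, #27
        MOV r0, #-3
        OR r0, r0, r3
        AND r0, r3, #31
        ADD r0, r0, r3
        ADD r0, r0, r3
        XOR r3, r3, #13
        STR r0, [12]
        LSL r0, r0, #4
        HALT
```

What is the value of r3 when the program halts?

22

MOV r3, #27 → r3=27
MOV r0, #-3 → r0=-3
OR r0, r0, r3 → r0=(-3)|27=-1
AND r0, r3, #31 → r0=27&31=27
ADD r0, r0, r3 → r0=27+27=54
ADD r0, r0, r3 → r0=54+27=81
XOR r3, r3, #13 → r3=27^13=22
STR r0, [12] → M[12]=81
LSL r0, r0, #4 → r0=81<<4=1296
halt.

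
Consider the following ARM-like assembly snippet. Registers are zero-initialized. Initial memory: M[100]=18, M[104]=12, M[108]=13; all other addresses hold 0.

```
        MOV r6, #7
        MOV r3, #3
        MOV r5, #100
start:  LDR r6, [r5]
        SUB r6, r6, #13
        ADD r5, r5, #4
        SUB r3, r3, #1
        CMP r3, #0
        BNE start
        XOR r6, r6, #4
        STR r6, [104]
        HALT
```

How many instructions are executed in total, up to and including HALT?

MOV r6, #7 → r6=7
MOV r3, #3 → r3=3
MOV r5, #100 → r5=100
LDR r6, [r5] → r6=M[100]=18
SUB r6, r6, #13 → r6=18-13=5
ADD r5, r5, #4 → r5=100+4=104
SUB r3, r3, #1 → r3=3-1=2
CMP r3, #0  (cmp 2,0)
BNE start: taken
LDR r6, [r5] → r6=M[104]=12
SUB r6, r6, #13 → r6=12-13=-1
ADD r5, r5, #4 → r5=104+4=108
SUB r3, r3, #1 → r3=2-1=1
CMP r3, #0  (cmp 1,0)
BNE start: taken
LDR r6, [r5] → r6=M[108]=13
SUB r6, r6, #13 → r6=13-13=0
ADD r5, r5, #4 → r5=108+4=112
SUB r3, r3, #1 → r3=1-1=0
CMP r3, #0  (cmp 0,0)
BNE start: not taken
XOR r6, r6, #4 → r6=0^4=4
STR r6, [104] → M[104]=4
halt.
Total executed instructions: 24.

24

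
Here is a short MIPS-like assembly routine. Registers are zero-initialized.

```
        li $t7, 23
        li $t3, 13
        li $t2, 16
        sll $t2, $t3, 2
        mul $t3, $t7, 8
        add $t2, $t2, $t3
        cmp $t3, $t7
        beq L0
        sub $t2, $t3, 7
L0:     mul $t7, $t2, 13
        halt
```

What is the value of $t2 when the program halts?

$t7=23
$t3=13
$t2=16
$t2=13<<2=52
$t3=23*8=184
$t2=52+184=236
cmp $t3, $t7  (cmp 184,23)
beq L0: not taken
$t2=184-7=177
$t7=177*13=2301
halt.

177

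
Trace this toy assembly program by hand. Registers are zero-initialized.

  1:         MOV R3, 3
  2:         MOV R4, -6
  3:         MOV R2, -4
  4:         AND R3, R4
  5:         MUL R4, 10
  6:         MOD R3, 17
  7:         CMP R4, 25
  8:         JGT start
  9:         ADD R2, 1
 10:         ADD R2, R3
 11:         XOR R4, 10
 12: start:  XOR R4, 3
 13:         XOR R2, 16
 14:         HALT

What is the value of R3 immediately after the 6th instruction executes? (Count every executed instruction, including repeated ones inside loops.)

MOV R3, 3 → R3=3
MOV R4, -6 → R4=-6
MOV R2, -4 → R2=-4
AND R3, R4 → R3=3&(-6)=2
MUL R4, 10 → R4=(-6)*10=-60
MOD R3, 17 → R3=2%17=2
After step 6: R3 = 2.

2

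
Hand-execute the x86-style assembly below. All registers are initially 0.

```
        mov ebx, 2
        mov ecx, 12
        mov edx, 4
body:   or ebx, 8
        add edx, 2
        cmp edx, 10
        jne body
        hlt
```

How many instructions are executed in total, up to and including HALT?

after mov ebx, 2: ebx=2
after mov ecx, 12: ecx=12
after mov edx, 4: edx=4
after or ebx, 8: ebx=2|8=10
after add edx, 2: edx=4+2=6
cmp edx, 10  (cmp 6,10)
jne body: taken
after or ebx, 8: ebx=10|8=10
after add edx, 2: edx=6+2=8
cmp edx, 10  (cmp 8,10)
jne body: taken
after or ebx, 8: ebx=10|8=10
after add edx, 2: edx=8+2=10
cmp edx, 10  (cmp 10,10)
jne body: not taken
halt.
Total executed instructions: 16.

16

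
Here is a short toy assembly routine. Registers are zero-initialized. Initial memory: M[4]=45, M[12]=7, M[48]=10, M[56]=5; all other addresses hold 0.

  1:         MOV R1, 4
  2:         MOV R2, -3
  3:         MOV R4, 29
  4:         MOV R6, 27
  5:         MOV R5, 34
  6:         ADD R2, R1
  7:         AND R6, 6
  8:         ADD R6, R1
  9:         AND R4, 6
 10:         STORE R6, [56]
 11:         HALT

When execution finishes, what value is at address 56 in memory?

6

R1=4
R2=-3
R4=29
R6=27
R5=34
R2=(-3)+4=1
R6=27&6=2
R6=2+4=6
R4=29&6=4
STORE R6, [56] → M[56]=6
halt.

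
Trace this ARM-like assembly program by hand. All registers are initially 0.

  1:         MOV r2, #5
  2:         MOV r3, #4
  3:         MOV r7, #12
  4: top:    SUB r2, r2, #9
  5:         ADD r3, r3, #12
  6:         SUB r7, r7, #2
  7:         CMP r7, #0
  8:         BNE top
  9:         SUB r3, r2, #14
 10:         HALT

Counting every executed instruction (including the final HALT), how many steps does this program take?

MOV r2, #5 → r2=5
MOV r3, #4 → r3=4
MOV r7, #12 → r7=12
SUB r2, r2, #9 → r2=5-9=-4
ADD r3, r3, #12 → r3=4+12=16
SUB r7, r7, #2 → r7=12-2=10
CMP r7, #0  (cmp 10,0)
BNE top: taken
SUB r2, r2, #9 → r2=(-4)-9=-13
ADD r3, r3, #12 → r3=16+12=28
SUB r7, r7, #2 → r7=10-2=8
CMP r7, #0  (cmp 8,0)
BNE top: taken
SUB r2, r2, #9 → r2=(-13)-9=-22
ADD r3, r3, #12 → r3=28+12=40
SUB r7, r7, #2 → r7=8-2=6
CMP r7, #0  (cmp 6,0)
BNE top: taken
SUB r2, r2, #9 → r2=(-22)-9=-31
ADD r3, r3, #12 → r3=40+12=52
SUB r7, r7, #2 → r7=6-2=4
CMP r7, #0  (cmp 4,0)
BNE top: taken
SUB r2, r2, #9 → r2=(-31)-9=-40
ADD r3, r3, #12 → r3=52+12=64
SUB r7, r7, #2 → r7=4-2=2
CMP r7, #0  (cmp 2,0)
BNE top: taken
SUB r2, r2, #9 → r2=(-40)-9=-49
ADD r3, r3, #12 → r3=64+12=76
SUB r7, r7, #2 → r7=2-2=0
CMP r7, #0  (cmp 0,0)
BNE top: not taken
SUB r3, r2, #14 → r3=(-49)-14=-63
halt.
Total executed instructions: 35.

35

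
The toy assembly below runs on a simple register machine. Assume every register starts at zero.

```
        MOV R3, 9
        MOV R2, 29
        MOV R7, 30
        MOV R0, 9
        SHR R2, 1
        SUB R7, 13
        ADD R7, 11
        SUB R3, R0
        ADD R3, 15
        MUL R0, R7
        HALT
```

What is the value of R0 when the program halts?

252

R3=9
R2=29
R7=30
R0=9
R2=29>>1=14
R7=30-13=17
R7=17+11=28
R3=9-9=0
R3=0+15=15
R0=9*28=252
halt.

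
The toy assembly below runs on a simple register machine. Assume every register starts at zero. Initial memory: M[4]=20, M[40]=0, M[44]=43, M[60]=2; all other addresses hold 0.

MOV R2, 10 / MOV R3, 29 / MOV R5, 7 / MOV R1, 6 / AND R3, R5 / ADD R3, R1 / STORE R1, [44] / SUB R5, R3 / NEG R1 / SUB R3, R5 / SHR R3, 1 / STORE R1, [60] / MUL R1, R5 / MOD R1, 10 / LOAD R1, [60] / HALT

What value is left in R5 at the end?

MOV R2, 10 → R2=10
MOV R3, 29 → R3=29
MOV R5, 7 → R5=7
MOV R1, 6 → R1=6
AND R3, R5 → R3=29&7=5
ADD R3, R1 → R3=5+6=11
STORE R1, [44] → M[44]=6
SUB R5, R3 → R5=7-11=-4
NEG R1 → R1=-(6)=-6
SUB R3, R5 → R3=11-(-4)=15
SHR R3, 1 → R3=15>>1=7
STORE R1, [60] → M[60]=-6
MUL R1, R5 → R1=(-6)*(-4)=24
MOD R1, 10 → R1=24%10=4
LOAD R1, [60] → R1=M[60]=-6
halt.

-4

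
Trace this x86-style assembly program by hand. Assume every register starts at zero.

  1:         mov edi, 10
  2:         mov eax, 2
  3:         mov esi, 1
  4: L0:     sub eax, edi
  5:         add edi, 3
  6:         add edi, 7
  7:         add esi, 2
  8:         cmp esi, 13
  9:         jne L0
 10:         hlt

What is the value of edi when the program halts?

after mov edi, 10: edi=10
after mov eax, 2: eax=2
after mov esi, 1: esi=1
after sub eax, edi: eax=2-10=-8
after add edi, 3: edi=10+3=13
after add edi, 7: edi=13+7=20
after add esi, 2: esi=1+2=3
cmp esi, 13  (cmp 3,13)
jne L0: taken
after sub eax, edi: eax=(-8)-20=-28
after add edi, 3: edi=20+3=23
after add edi, 7: edi=23+7=30
after add esi, 2: esi=3+2=5
cmp esi, 13  (cmp 5,13)
jne L0: taken
after sub eax, edi: eax=(-28)-30=-58
after add edi, 3: edi=30+3=33
after add edi, 7: edi=33+7=40
after add esi, 2: esi=5+2=7
cmp esi, 13  (cmp 7,13)
jne L0: taken
after sub eax, edi: eax=(-58)-40=-98
after add edi, 3: edi=40+3=43
after add edi, 7: edi=43+7=50
after add esi, 2: esi=7+2=9
cmp esi, 13  (cmp 9,13)
jne L0: taken
after sub eax, edi: eax=(-98)-50=-148
after add edi, 3: edi=50+3=53
after add edi, 7: edi=53+7=60
after add esi, 2: esi=9+2=11
cmp esi, 13  (cmp 11,13)
jne L0: taken
after sub eax, edi: eax=(-148)-60=-208
after add edi, 3: edi=60+3=63
after add edi, 7: edi=63+7=70
after add esi, 2: esi=11+2=13
cmp esi, 13  (cmp 13,13)
jne L0: not taken
halt.

70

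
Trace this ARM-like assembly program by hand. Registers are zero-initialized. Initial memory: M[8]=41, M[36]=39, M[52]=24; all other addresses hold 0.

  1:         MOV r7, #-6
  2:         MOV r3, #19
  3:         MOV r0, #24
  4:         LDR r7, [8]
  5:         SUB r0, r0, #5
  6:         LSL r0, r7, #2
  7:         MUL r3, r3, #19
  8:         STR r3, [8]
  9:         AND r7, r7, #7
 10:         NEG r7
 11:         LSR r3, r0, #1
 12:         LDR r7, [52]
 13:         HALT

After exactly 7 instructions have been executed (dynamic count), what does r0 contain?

after MOV r7, #-6: r7=-6
after MOV r3, #19: r3=19
after MOV r0, #24: r0=24
after LDR r7, [8]: r7=M[8]=41
after SUB r0, r0, #5: r0=24-5=19
after LSL r0, r7, #2: r0=41<<2=164
after MUL r3, r3, #19: r3=19*19=361
After step 7: r0 = 164.

164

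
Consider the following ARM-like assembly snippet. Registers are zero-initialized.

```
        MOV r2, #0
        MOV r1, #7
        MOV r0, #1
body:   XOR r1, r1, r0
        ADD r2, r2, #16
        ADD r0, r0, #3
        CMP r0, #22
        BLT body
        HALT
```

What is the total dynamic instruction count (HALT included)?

39

after MOV r2, #0: r2=0
after MOV r1, #7: r1=7
after MOV r0, #1: r0=1
after XOR r1, r1, r0: r1=7^1=6
after ADD r2, r2, #16: r2=0+16=16
after ADD r0, r0, #3: r0=1+3=4
CMP r0, #22  (cmp 4,22)
BLT body: taken
after XOR r1, r1, r0: r1=6^4=2
after ADD r2, r2, #16: r2=16+16=32
after ADD r0, r0, #3: r0=4+3=7
CMP r0, #22  (cmp 7,22)
BLT body: taken
after XOR r1, r1, r0: r1=2^7=5
after ADD r2, r2, #16: r2=32+16=48
after ADD r0, r0, #3: r0=7+3=10
CMP r0, #22  (cmp 10,22)
BLT body: taken
after XOR r1, r1, r0: r1=5^10=15
after ADD r2, r2, #16: r2=48+16=64
after ADD r0, r0, #3: r0=10+3=13
CMP r0, #22  (cmp 13,22)
BLT body: taken
after XOR r1, r1, r0: r1=15^13=2
after ADD r2, r2, #16: r2=64+16=80
after ADD r0, r0, #3: r0=13+3=16
CMP r0, #22  (cmp 16,22)
BLT body: taken
after XOR r1, r1, r0: r1=2^16=18
after ADD r2, r2, #16: r2=80+16=96
after ADD r0, r0, #3: r0=16+3=19
CMP r0, #22  (cmp 19,22)
BLT body: taken
after XOR r1, r1, r0: r1=18^19=1
after ADD r2, r2, #16: r2=96+16=112
after ADD r0, r0, #3: r0=19+3=22
CMP r0, #22  (cmp 22,22)
BLT body: not taken
halt.
Total executed instructions: 39.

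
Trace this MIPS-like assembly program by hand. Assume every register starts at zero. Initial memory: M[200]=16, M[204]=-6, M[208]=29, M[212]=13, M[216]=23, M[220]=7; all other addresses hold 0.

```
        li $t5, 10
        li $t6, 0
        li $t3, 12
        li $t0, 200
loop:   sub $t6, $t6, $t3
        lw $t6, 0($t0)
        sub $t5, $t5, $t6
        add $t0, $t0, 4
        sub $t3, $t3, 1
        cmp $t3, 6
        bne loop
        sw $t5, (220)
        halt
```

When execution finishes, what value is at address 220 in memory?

$t5=10
$t6=0
$t3=12
$t0=200
$t6=0-12=-12
$t6=M[200]=16
$t5=10-16=-6
$t0=200+4=204
$t3=12-1=11
cmp $t3, 6  (cmp 11,6)
bne loop: taken
$t6=16-11=5
$t6=M[204]=-6
$t5=(-6)-(-6)=0
$t0=204+4=208
$t3=11-1=10
cmp $t3, 6  (cmp 10,6)
bne loop: taken
$t6=(-6)-10=-16
$t6=M[208]=29
$t5=0-29=-29
$t0=208+4=212
$t3=10-1=9
cmp $t3, 6  (cmp 9,6)
bne loop: taken
$t6=29-9=20
$t6=M[212]=13
$t5=(-29)-13=-42
$t0=212+4=216
$t3=9-1=8
cmp $t3, 6  (cmp 8,6)
bne loop: taken
$t6=13-8=5
$t6=M[216]=23
$t5=(-42)-23=-65
$t0=216+4=220
$t3=8-1=7
cmp $t3, 6  (cmp 7,6)
bne loop: taken
$t6=23-7=16
$t6=M[220]=7
$t5=(-65)-7=-72
$t0=220+4=224
$t3=7-1=6
cmp $t3, 6  (cmp 6,6)
bne loop: not taken
sw $t5, (220) → M[220]=-72
halt.

-72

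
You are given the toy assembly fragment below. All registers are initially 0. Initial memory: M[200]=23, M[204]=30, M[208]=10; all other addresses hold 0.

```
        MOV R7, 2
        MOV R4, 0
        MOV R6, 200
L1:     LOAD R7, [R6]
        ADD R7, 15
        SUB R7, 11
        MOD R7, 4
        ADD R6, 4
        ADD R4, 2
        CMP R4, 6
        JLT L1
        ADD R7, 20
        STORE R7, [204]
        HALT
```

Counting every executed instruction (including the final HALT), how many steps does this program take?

30

after MOV R7, 2: R7=2
after MOV R4, 0: R4=0
after MOV R6, 200: R6=200
after LOAD R7, [R6]: R7=M[200]=23
after ADD R7, 15: R7=23+15=38
after SUB R7, 11: R7=38-11=27
after MOD R7, 4: R7=27%4=3
after ADD R6, 4: R6=200+4=204
after ADD R4, 2: R4=0+2=2
CMP R4, 6  (cmp 2,6)
JLT L1: taken
after LOAD R7, [R6]: R7=M[204]=30
after ADD R7, 15: R7=30+15=45
after SUB R7, 11: R7=45-11=34
after MOD R7, 4: R7=34%4=2
after ADD R6, 4: R6=204+4=208
after ADD R4, 2: R4=2+2=4
CMP R4, 6  (cmp 4,6)
JLT L1: taken
after LOAD R7, [R6]: R7=M[208]=10
after ADD R7, 15: R7=10+15=25
after SUB R7, 11: R7=25-11=14
after MOD R7, 4: R7=14%4=2
after ADD R6, 4: R6=208+4=212
after ADD R4, 2: R4=4+2=6
CMP R4, 6  (cmp 6,6)
JLT L1: not taken
after ADD R7, 20: R7=2+20=22
STORE R7, [204] → M[204]=22
halt.
Total executed instructions: 30.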